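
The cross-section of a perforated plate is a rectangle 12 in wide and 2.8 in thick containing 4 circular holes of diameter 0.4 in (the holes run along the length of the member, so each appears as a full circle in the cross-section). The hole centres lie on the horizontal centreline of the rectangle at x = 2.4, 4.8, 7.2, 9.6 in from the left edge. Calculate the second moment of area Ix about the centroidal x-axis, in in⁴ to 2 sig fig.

Ix ≈ 22 in⁴

Break the section into simple shapes (no overlaps), measuring from the bottom-left corner of the bounding box.
Plate: 12 × 2.8, A = 33.6 in², y = 1.4 in, Ī = 21.95 in⁴.
Hole 1 (subtracted): ⌀0.4, A = 0.1257 in², y = 1.4 in, Ī = 0.001257 in⁴.
Hole 2 (subtracted): ⌀0.4, A = 0.1257 in², y = 1.4 in, Ī = 0.001257 in⁴.
Hole 3 (subtracted): ⌀0.4, A = 0.1257 in², y = 1.4 in, Ī = 0.001257 in⁴.
Hole 4 (subtracted): ⌀0.4, A = 0.1257 in², y = 1.4 in, Ī = 0.001257 in⁴.
By symmetry the centroid is at mid-height, ȳ = 1.4 in.
All pieces are centred on the centroidal x-axis, so I = ΣĪ (holes subtracted) = 21.95 in⁴.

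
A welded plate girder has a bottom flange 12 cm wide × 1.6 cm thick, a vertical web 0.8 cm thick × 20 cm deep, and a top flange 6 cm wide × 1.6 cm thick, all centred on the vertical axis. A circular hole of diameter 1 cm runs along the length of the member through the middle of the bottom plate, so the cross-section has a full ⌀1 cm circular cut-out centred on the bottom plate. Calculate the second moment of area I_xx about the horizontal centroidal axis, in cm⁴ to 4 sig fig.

I_xx ≈ 3601 cm⁴

Treat the section as a set of non-overlapping primitives; coordinates are from the bounding-box lower-left.
Bottom plate: 12 × 1.6, A = 19.2 cm², y = 0.8 cm, Ī = 4.096 cm⁴.
Web plate: 0.8 × 20, A = 16 cm², y = 11.6 cm, Ī = 533.333 cm⁴.
Top plate: 6 × 1.6, A = 9.6 cm², y = 22.4 cm, Ī = 2.048 cm⁴.
Hole (subtracted): ⌀1, A = 0.785398 cm², y = 0.8 cm, Ī = 0.0490874 cm⁴.
Centroid: ȳ = ΣA·y / ΣA = 9.43713 cm.
Transfer each piece to the horizontal centroidal axis using Ī + A·d² with d = y − 9.43713:
  bottom plate: d = -8.63713 cm → contributes +1436.42 cm⁴
  web plate: d = 2.16287 cm → contributes +608.181 cm⁴
  top plate: d = 12.9629 cm → contributes +1615.19 cm⁴
  hole: d = -8.63713 cm → contributes −58.6399 cm⁴
Total I = 3601.15 cm⁴.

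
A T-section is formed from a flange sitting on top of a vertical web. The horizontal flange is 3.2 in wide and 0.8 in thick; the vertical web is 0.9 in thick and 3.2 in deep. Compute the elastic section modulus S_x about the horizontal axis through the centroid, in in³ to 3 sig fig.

Break the section into simple shapes (no overlaps), measuring from the bottom-left corner of the bounding box.
Flange: 3.2 × 0.8, A = 2.56 in², y = 3.6 in, Ī = 0.13653 in⁴.
Web: 0.9 × 3.2, A = 2.88 in², y = 1.6 in, Ī = 2.4576 in⁴.
Centroid: ȳ = ΣA·y / ΣA = 2.5412 in.
Transfer each piece to the horizontal axis through the centroid using Ī + A·d² with d = y − 2.5412:
  flange: d = 1.0588 in → contributes +3.0066 in⁴
  web: d = -0.94118 in → contributes +5.0087 in⁴
Total I = 8.0153 in⁴.
Extreme fibre distance c = 2.5412 in; S = I/c = 3.1542 in³.

S_x ≈ 3.15 in³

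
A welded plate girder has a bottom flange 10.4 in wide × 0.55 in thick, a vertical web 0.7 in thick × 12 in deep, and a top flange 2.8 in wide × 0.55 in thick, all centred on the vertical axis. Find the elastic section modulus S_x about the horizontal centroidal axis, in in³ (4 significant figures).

S_x ≈ 41.69 in³

Break the section into simple shapes (no overlaps), measuring from the bottom-left corner of the bounding box.
Bottom plate: 10.4 × 0.55, A = 5.72 in², y = 0.275 in, Ī = 0.144192 in⁴.
Web plate: 0.7 × 12, A = 8.4 in², y = 6.55 in, Ī = 100.8 in⁴.
Top plate: 2.8 × 0.55, A = 1.54 in², y = 12.825 in, Ī = 0.0388208 in⁴.
Centroid: ȳ = ΣA·y / ΣA = 4.87506 in.
Transfer each piece to the horizontal centroidal axis using Ī + A·d² with d = y − 4.87506:
  bottom plate: d = -4.60006 in → contributes +121.183 in⁴
  web plate: d = 1.67494 in → contributes +124.365 in⁴
  top plate: d = 7.94994 in → contributes +97.3691 in⁴
Total I = 342.917 in⁴.
Extreme fibre distance c = 8.22494 in; S = I/c = 41.6924 in³.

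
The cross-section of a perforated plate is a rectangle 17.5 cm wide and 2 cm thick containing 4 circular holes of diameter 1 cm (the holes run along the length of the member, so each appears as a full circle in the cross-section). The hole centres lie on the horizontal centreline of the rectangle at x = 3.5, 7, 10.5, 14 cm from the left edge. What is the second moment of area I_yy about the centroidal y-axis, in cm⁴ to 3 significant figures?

I_yy ≈ 845 cm⁴

Split into non-overlapping primitives; take the origin at the lower-left of the bounding box.
Plate: 17.5 × 2, A = 35 cm², x = 8.75 cm, Ī = 893.23 cm⁴.
Hole 1 (subtracted): ⌀1, A = 0.7854 cm², x = 3.5 cm, Ī = 0.049087 cm⁴.
Hole 2 (subtracted): ⌀1, A = 0.7854 cm², x = 7 cm, Ī = 0.049087 cm⁴.
Hole 3 (subtracted): ⌀1, A = 0.7854 cm², x = 10.5 cm, Ī = 0.049087 cm⁴.
Hole 4 (subtracted): ⌀1, A = 0.7854 cm², x = 14 cm, Ī = 0.049087 cm⁴.
By symmetry the centroid is at mid-width, x̄ = 8.75 cm.
Transfer each piece to the centroidal y-axis using Ī + A·d² with d = x − 8.75:
  plate: d = 0 cm → contributes +893.23 cm⁴
  hole 1: d = -5.25 cm → contributes −21.697 cm⁴
  hole 2: d = -1.75 cm → contributes −2.4544 cm⁴
  hole 3: d = 1.75 cm → contributes −2.4544 cm⁴
  hole 4: d = 5.25 cm → contributes −21.697 cm⁴
Total I = 844.93 cm⁴.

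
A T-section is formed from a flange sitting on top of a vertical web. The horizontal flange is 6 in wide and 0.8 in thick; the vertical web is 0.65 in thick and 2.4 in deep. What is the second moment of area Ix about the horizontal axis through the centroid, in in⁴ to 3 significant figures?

Decompose the section into non-overlapping parts with the origin at the bottom-left of its bounding rectangle.
Flange: 6 × 0.8, A = 4.8 in², y = 2.8 in, Ī = 0.256 in⁴.
Web: 0.65 × 2.4, A = 1.56 in², y = 1.2 in, Ī = 0.7488 in⁴.
Centroid: ȳ = ΣA·y / ΣA = 2.4075 in.
Transfer each piece to the horizontal axis through the centroid using Ī + A·d² with d = y − 2.4075:
  flange: d = 0.39245 in → contributes +0.99529 in⁴
  web: d = -1.2075 in → contributes +3.0235 in⁴
Total I = 4.0188 in⁴.

Ix ≈ 4.02 in⁴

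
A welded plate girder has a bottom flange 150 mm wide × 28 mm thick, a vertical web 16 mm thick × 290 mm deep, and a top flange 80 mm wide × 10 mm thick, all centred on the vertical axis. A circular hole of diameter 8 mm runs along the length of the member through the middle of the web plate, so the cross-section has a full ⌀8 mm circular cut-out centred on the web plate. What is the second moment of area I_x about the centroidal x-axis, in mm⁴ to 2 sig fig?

Decompose the section into non-overlapping parts with the origin at the bottom-left of its bounding rectangle.
Bottom plate: 150 × 28, A = 4 200 mm², y = 14 mm, Ī = 274 400 mm⁴.
Web plate: 16 × 290, A = 4 640 mm², y = 173 mm, Ī = 32 518 667 mm⁴.
Top plate: 80 × 10, A = 800 mm², y = 323 mm, Ī = 6 667 mm⁴.
Hole (subtracted): ⌀8, A = 50.27 mm², y = 173 mm, Ī = 201.1 mm⁴.
Centroid: ȳ = ΣA·y / ΣA = 115.9 mm.
Transfer each piece to the centroidal x-axis using Ī + A·d² with d = y − 115.9:
  bottom plate: d = -101.9 mm → contributes +43 865 378 mm⁴
  web plate: d = 57.12 mm → contributes +47 659 468 mm⁴
  top plate: d = 207.1 mm → contributes +34 326 810 mm⁴
  hole: d = 57.12 mm → contributes −164 223 mm⁴
Total I = 125 687 433 mm⁴.

I_x ≈ 1.3 × 10⁸ mm⁴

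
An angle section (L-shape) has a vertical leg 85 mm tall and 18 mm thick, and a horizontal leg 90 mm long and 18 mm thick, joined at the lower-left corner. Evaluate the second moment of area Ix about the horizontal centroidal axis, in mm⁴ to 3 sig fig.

Decompose the section into non-overlapping parts with the origin at the bottom-left of its bounding rectangle.
Vertical leg: 18 × 85, A = 1 530 mm², y = 42.5 mm, Ī = 921 188 mm⁴.
Horizontal leg (remainder): 72 × 18, A = 1 296 mm², y = 9 mm, Ī = 34 992 mm⁴.
Centroid: ȳ = ΣA·y / ΣA = 27.137 mm.
Transfer each piece to the horizontal centroidal axis using Ī + A·d² with d = y − 27.137:
  vertical leg: d = 15.363 mm → contributes +1 282 304 mm⁴
  horizontal leg (remainder): d = -18.137 mm → contributes +461 310 mm⁴
Total I = 1 743 613 mm⁴.

Ix ≈ 1.74 × 10⁶ mm⁴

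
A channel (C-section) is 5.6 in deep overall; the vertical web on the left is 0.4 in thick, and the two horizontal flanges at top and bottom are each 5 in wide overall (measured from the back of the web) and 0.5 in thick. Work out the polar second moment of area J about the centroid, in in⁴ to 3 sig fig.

Break the section into simple shapes (no overlaps), measuring from the bottom-left corner of the bounding box.
Web: 0.4 × 5.6, A = 2.24 in², y = 2.8 in, Ī = 5.8539 in⁴.
Top flange (beyond web): 4.6 × 0.5, A = 2.3 in², y = 5.35 in, Ī = 0.047917 in⁴.
Bottom flange (beyond web): 4.6 × 0.5, A = 2.3 in², y = 0.25 in, Ī = 0.047917 in⁴.
By symmetry the centroid is at mid-height, ȳ = 2.8 in.
Transfer each piece to the centroidal x-axis using Ī + A·d² with d = y − 2.8:
  web: d = 0 in → contributes +5.8539 in⁴
  top flange (beyond web): d = 2.55 in → contributes +15.004 in⁴
  bottom flange (beyond web): d = -2.55 in → contributes +15.004 in⁴
Total I = 35.861 in⁴.
For the y-axis: x̄ = 1.8813 in.
Repeating about the centroidal y-axis gives I_y = 17.556 in⁴.
Polar second moment: J = I_x + I_y = 53.418 in⁴.

J ≈ 53.4 in⁴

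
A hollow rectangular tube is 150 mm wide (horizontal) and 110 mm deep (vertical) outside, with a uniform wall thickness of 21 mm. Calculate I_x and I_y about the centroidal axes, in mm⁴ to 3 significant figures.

Split into non-overlapping primitives; take the origin at the lower-left of the bounding box.
Outer rectangle: 150 × 110, A = 16 500 mm², y = 55 mm, Ī = 16 637 500 mm⁴.
Inner void (subtracted): 108 × 68, A = 7 344 mm², y = 55 mm, Ī = 2 829 888 mm⁴.
By symmetry the centroid is at mid-height, ȳ = 55 mm.
All pieces are centred on the centroidal x-axis, so I = ΣĪ (holes subtracted) = 13 807 612 mm⁴.
Repeating about the centroidal y-axis gives I_y = 23 799 132 mm⁴.

I_x ≈ 1.38 × 10⁷ mm⁴, I_y ≈ 2.38 × 10⁷ mm⁴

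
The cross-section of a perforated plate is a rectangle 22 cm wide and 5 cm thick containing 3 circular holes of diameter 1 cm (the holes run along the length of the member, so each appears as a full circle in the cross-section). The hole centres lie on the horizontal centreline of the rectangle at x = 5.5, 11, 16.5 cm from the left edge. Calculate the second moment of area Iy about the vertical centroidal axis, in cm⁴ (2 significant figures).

Treat the section as a set of non-overlapping primitives; coordinates are from the bounding-box lower-left.
Plate: 22 × 5, A = 110 cm², x = 11 cm, Ī = 4 437 cm⁴.
Hole 1 (subtracted): ⌀1, A = 0.7854 cm², x = 5.5 cm, Ī = 0.04909 cm⁴.
Hole 2 (subtracted): ⌀1, A = 0.7854 cm², x = 11 cm, Ī = 0.04909 cm⁴.
Hole 3 (subtracted): ⌀1, A = 0.7854 cm², x = 16.5 cm, Ī = 0.04909 cm⁴.
By symmetry the centroid is at mid-width, x̄ = 11 cm.
Transfer each piece to the vertical centroidal axis using Ī + A·d² with d = x − 11:
  plate: d = 0 cm → contributes +4 437 cm⁴
  hole 1: d = -5.5 cm → contributes −23.81 cm⁴
  hole 2: d = 0 cm → contributes −0.04909 cm⁴
  hole 3: d = 5.5 cm → contributes −23.81 cm⁴
Total I = 4 389 cm⁴.

Iy ≈ 4400 cm⁴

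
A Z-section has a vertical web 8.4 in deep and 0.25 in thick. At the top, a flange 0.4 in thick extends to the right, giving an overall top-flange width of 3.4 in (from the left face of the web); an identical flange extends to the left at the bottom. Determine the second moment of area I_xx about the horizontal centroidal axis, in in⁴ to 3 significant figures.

I_xx ≈ 52.7 in⁴

Treat the section as a set of non-overlapping primitives; coordinates are from the bounding-box lower-left.
Web: 0.25 × 8.4, A = 2.1 in², y = 4.2 in, Ī = 12.348 in⁴.
Top flange (beyond web): 3.15 × 0.4, A = 1.26 in², y = 8.2 in, Ī = 0.0168 in⁴.
Bottom flange (beyond web): 3.15 × 0.4, A = 1.26 in², y = 0.2 in, Ī = 0.0168 in⁴.
Centroid: ȳ = ΣA·y / ΣA = 4.2 in.
Transfer each piece to the horizontal centroidal axis using Ī + A·d² with d = y − 4.2:
  web: d = 0 in → contributes +12.348 in⁴
  top flange (beyond web): d = 4 in → contributes +20.177 in⁴
  bottom flange (beyond web): d = -4 in → contributes +20.177 in⁴
Total I = 52.702 in⁴.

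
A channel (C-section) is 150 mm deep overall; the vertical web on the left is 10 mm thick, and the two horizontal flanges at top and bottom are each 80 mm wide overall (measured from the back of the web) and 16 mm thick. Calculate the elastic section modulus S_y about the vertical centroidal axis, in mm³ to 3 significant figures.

Split into non-overlapping primitives; take the origin at the lower-left of the bounding box.
Web: 10 × 150, A = 1 500 mm², x = 5 mm, Ī = 12 500 mm⁴.
Top flange (beyond web): 70 × 16, A = 1 120 mm², x = 45 mm, Ī = 457 333 mm⁴.
Bottom flange (beyond web): 70 × 16, A = 1 120 mm², x = 45 mm, Ī = 457 333 mm⁴.
Centroid: x̄ = ΣA·x / ΣA = 28.957 mm.
Transfer each piece to the vertical centroidal axis using Ī + A·d² with d = x − 28.957:
  web: d = -23.957 mm → contributes +873 423 mm⁴
  top flange (beyond web): d = 16.043 mm → contributes +745 589 mm⁴
  bottom flange (beyond web): d = 16.043 mm → contributes +745 589 mm⁴
Total I = 2 364 600 mm⁴.
Extreme fibre distance c = 51.043 mm; S = I/c = 46 326 mm³.

S_y ≈ 4.63 × 10⁴ mm³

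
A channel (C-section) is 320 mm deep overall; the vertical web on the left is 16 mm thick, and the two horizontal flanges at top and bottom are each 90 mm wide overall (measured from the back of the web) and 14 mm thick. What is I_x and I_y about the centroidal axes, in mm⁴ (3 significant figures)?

Split into non-overlapping primitives; take the origin at the lower-left of the bounding box.
Web: 16 × 320, A = 5 120 mm², y = 160 mm, Ī = 43 690 667 mm⁴.
Top flange (beyond web): 74 × 14, A = 1 036 mm², y = 313 mm, Ī = 16 921 mm⁴.
Bottom flange (beyond web): 74 × 14, A = 1 036 mm², y = 7 mm, Ī = 16 921 mm⁴.
By symmetry the centroid is at mid-height, ȳ = 160 mm.
Transfer each piece to the centroidal x-axis using Ī + A·d² with d = y − 160:
  web: d = 0 mm → contributes +43 690 667 mm⁴
  top flange (beyond web): d = 153 mm → contributes +24 268 645 mm⁴
  bottom flange (beyond web): d = -153 mm → contributes +24 268 645 mm⁴
Total I = 92 227 957 mm⁴.
For the y-axis: x̄ = 20.964 mm.
Repeating about the centroidal y-axis gives I_y = 4 041 748 mm⁴.

I_x ≈ 9.22 × 10⁷ mm⁴, I_y ≈ 4.04 × 10⁶ mm⁴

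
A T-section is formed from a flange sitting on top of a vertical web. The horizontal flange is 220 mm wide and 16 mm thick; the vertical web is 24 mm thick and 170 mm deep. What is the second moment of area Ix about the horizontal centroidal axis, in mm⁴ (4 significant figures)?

Treat the section as a set of non-overlapping primitives; coordinates are from the bounding-box lower-left.
Flange: 220 × 16, A = 3 520 mm², y = 178 mm, Ī = 75093.3 mm⁴.
Web: 24 × 170, A = 4 080 mm², y = 85 mm, Ī = 9 826 000 mm⁴.
Centroid: ȳ = ΣA·y / ΣA = 128.074 mm.
Transfer each piece to the horizontal centroidal axis using Ī + A·d² with d = y − 128.074:
  flange: d = 49.9263 mm → contributes +8 849 176 mm⁴
  web: d = -43.0737 mm → contributes +17 395 796 mm⁴
Total I = 26 244 972 mm⁴.

Ix ≈ 2.624 × 10⁷ mm⁴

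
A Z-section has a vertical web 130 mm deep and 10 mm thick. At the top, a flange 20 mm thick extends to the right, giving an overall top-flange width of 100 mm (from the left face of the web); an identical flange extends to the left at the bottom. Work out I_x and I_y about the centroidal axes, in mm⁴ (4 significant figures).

Decompose the section into non-overlapping parts with the origin at the bottom-left of its bounding rectangle.
Web: 10 × 130, A = 1 300 mm², y = 65 mm, Ī = 1 830 833 mm⁴.
Top flange (beyond web): 90 × 20, A = 1 800 mm², y = 120 mm, Ī = 60 000 mm⁴.
Bottom flange (beyond web): 90 × 20, A = 1 800 mm², y = 10 mm, Ī = 60 000 mm⁴.
Centroid: ȳ = ΣA·y / ΣA = 65 mm.
Transfer each piece to the centroidal x-axis using Ī + A·d² with d = y − 65:
  web: d = 0 mm → contributes +1 830 833 mm⁴
  top flange (beyond web): d = 55 mm → contributes +5 505 000 mm⁴
  bottom flange (beyond web): d = -55 mm → contributes +5 505 000 mm⁴
Total I = 12 840 833 mm⁴.
For the y-axis: x̄ = 95 mm.
Repeating about the centroidal y-axis gives I_y = 11 440 833 mm⁴.

I_x ≈ 1.284 × 10⁷ mm⁴, I_y ≈ 1.144 × 10⁷ mm⁴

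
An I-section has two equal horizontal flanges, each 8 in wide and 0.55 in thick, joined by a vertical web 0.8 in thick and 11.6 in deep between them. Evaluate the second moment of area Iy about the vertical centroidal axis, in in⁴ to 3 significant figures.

Iy ≈ 47.4 in⁴

Decompose the section into non-overlapping parts with the origin at the bottom-left of its bounding rectangle.
Bottom flange: 8 × 0.55, A = 4.4 in², x = 4 in, Ī = 23.467 in⁴.
Web: 0.8 × 11.6, A = 9.28 in², x = 4 in, Ī = 0.49493 in⁴.
Top flange: 8 × 0.55, A = 4.4 in², x = 4 in, Ī = 23.467 in⁴.
By symmetry the centroid is at mid-width, x̄ = 4 in.
All pieces are centred on the vertical centroidal axis, so I = ΣĪ = 47.428 in⁴.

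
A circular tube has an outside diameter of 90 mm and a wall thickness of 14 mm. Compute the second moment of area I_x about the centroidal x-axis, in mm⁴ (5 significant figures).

Break the section into simple shapes (no overlaps), measuring from the bottom-left corner of the bounding box.
Outer circle: ⌀90, A = 6361.725 mm², y = 45 mm, Ī = 3 220 623 mm⁴.
Bore (subtracted): ⌀62, A = 3019.071 mm², y = 45 mm, Ī = 725331.7 mm⁴.
By symmetry the centroid is at mid-height, ȳ = 45 mm.
All pieces are centred on the centroidal x-axis, so I = ΣĪ (holes subtracted) = 2 495 292 mm⁴.

I_x ≈ 2.4953 × 10⁶ mm⁴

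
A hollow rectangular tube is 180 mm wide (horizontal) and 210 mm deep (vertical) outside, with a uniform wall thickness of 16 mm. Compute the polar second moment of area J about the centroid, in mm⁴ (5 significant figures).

Break the section into simple shapes (no overlaps), measuring from the bottom-left corner of the bounding box.
Outer rectangle: 180 × 210, A = 37 800 mm², y = 105 mm, Ī = 138 915 000 mm⁴.
Inner void (subtracted): 148 × 178, A = 26 344 mm², y = 105 mm, Ī = 69 556 941 mm⁴.
By symmetry the centroid is at mid-height, ȳ = 105 mm.
All pieces are centred on the centroidal x-axis, so I = ΣĪ (holes subtracted) = 69 358 059 mm⁴.
Repeating about the centroidal y-axis gives I_y = 53 973 419 mm⁴.
Polar second moment: J = I_x + I_y = 123 331 477 mm⁴.

J ≈ 1.2333 × 10⁸ mm⁴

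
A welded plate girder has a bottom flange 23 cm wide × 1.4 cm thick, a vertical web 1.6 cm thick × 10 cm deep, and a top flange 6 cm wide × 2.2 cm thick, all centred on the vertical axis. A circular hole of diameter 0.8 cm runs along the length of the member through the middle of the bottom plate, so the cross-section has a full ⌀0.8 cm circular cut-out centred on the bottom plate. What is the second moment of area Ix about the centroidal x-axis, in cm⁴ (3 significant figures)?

Split into non-overlapping primitives; take the origin at the lower-left of the bounding box.
Bottom plate: 23 × 1.4, A = 32.2 cm², y = 0.7 cm, Ī = 5.2593 cm⁴.
Web plate: 1.6 × 10, A = 16 cm², y = 6.4 cm, Ī = 133.33 cm⁴.
Top plate: 6 × 2.2, A = 13.2 cm², y = 12.5 cm, Ī = 5.324 cm⁴.
Hole (subtracted): ⌀0.8, A = 0.50265 cm², y = 0.7 cm, Ī = 0.020106 cm⁴.
Centroid: ȳ = ΣA·y / ΣA = 4.7553 cm.
Transfer each piece to the centroidal x-axis using Ī + A·d² with d = y − 4.7553:
  bottom plate: d = -4.0553 cm → contributes +534.82 cm⁴
  web plate: d = 1.6447 cm → contributes +176.61 cm⁴
  top plate: d = 7.7447 cm → contributes +797.05 cm⁴
  hole: d = -4.0553 cm → contributes −8.2867 cm⁴
Total I = 1500.2 cm⁴.

Ix ≈ 1500 cm⁴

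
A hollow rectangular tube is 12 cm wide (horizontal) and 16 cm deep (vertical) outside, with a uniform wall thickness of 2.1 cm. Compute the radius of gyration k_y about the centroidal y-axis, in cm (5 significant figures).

Decompose the section into non-overlapping parts with the origin at the bottom-left of its bounding rectangle.
Outer rectangle: 12 × 16, A = 192 cm², x = 6 cm, Ī = 2 304 cm⁴.
Inner void (subtracted): 7.8 × 11.8, A = 92.04 cm², x = 6 cm, Ī = 466.6428 cm⁴.
By symmetry the centroid is at mid-width, x̄ = 6 cm.
All pieces are centred on the centroidal y-axis, so I = ΣĪ (holes subtracted) = 1837.357 cm⁴.
Radius of gyration: k = √(I/A) = √(1837.357 / 99.96) = 4.287298 cm.

k_y ≈ 4.2873 cm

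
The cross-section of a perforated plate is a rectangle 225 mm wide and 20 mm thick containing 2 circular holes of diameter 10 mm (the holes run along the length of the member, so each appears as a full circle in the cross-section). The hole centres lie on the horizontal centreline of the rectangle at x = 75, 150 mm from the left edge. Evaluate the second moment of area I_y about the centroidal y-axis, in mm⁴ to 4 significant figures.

Treat the section as a set of non-overlapping primitives; coordinates are from the bounding-box lower-left.
Plate: 225 × 20, A = 4 500 mm², x = 112.5 mm, Ī = 18 984 375 mm⁴.
Hole 1 (subtracted): ⌀10, A = 78.5398 mm², x = 75 mm, Ī = 490.874 mm⁴.
Hole 2 (subtracted): ⌀10, A = 78.5398 mm², x = 150 mm, Ī = 490.874 mm⁴.
By symmetry the centroid is at mid-width, x̄ = 112.5 mm.
Transfer each piece to the centroidal y-axis using Ī + A·d² with d = x − 112.5:
  plate: d = 0 mm → contributes +18 984 375 mm⁴
  hole 1: d = -37.5 mm → contributes −110 937 mm⁴
  hole 2: d = 37.5 mm → contributes −110 937 mm⁴
Total I = 18 762 500 mm⁴.

I_y ≈ 1.876 × 10⁷ mm⁴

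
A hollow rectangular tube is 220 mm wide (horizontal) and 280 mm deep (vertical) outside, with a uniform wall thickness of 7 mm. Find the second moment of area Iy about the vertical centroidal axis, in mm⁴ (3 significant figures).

Treat the section as a set of non-overlapping primitives; coordinates are from the bounding-box lower-left.
Outer rectangle: 220 × 280, A = 61 600 mm², x = 110 mm, Ī = 248 453 333 mm⁴.
Inner void (subtracted): 206 × 266, A = 54 796 mm², x = 110 mm, Ī = 193 776 921 mm⁴.
By symmetry the centroid is at mid-width, x̄ = 110 mm.
All pieces are centred on the vertical centroidal axis, so I = ΣĪ (holes subtracted) = 54 676 412 mm⁴.

Iy ≈ 5.47 × 10⁷ mm⁴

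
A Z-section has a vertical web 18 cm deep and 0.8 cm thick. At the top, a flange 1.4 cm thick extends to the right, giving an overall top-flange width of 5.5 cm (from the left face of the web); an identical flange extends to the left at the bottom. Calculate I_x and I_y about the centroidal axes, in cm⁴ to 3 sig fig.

Split into non-overlapping primitives; take the origin at the lower-left of the bounding box.
Web: 0.8 × 18, A = 14.4 cm², y = 9 cm, Ī = 388.8 cm⁴.
Top flange (beyond web): 4.7 × 1.4, A = 6.58 cm², y = 17.3 cm, Ī = 1.0747 cm⁴.
Bottom flange (beyond web): 4.7 × 1.4, A = 6.58 cm², y = 0.7 cm, Ī = 1.0747 cm⁴.
Centroid: ȳ = ΣA·y / ΣA = 9 cm.
Transfer each piece to the centroidal x-axis using Ī + A·d² with d = y − 9:
  web: d = 0 cm → contributes +388.8 cm⁴
  top flange (beyond web): d = 8.3 cm → contributes +454.37 cm⁴
  bottom flange (beyond web): d = -8.3 cm → contributes +454.37 cm⁴
Total I = 1297.5 cm⁴.
For the y-axis: x̄ = 5.1 cm.
Repeating about the centroidal y-axis gives I_y = 124.52 cm⁴.

I_x ≈ 1300 cm⁴, I_y ≈ 125 cm⁴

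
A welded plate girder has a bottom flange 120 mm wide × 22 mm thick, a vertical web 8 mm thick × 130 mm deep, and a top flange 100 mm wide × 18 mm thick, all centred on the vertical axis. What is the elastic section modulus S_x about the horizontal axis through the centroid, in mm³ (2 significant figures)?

S_x ≈ 2.7 × 10⁵ mm³

Break the section into simple shapes (no overlaps), measuring from the bottom-left corner of the bounding box.
Bottom plate: 120 × 22, A = 2 640 mm², y = 11 mm, Ī = 106 480 mm⁴.
Web plate: 8 × 130, A = 1 040 mm², y = 87 mm, Ī = 1 464 667 mm⁴.
Top plate: 100 × 18, A = 1 800 mm², y = 161 mm, Ī = 48 600 mm⁴.
Centroid: ȳ = ΣA·y / ΣA = 74.69 mm.
Transfer each piece to the horizontal axis through the centroid using Ī + A·d² with d = y − 74.69:
  bottom plate: d = -63.69 mm → contributes +10 816 572 mm⁴
  web plate: d = 12.31 mm → contributes +1 622 176 mm⁴
  top plate: d = 86.31 mm → contributes +13 456 483 mm⁴
Total I = 25 895 232 mm⁴.
Extreme fibre distance c = 95.31 mm; S = I/c = 271 705 mm³.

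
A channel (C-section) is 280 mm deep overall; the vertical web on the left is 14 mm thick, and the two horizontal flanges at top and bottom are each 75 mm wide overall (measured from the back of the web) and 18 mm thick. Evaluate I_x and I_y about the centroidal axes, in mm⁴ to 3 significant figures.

I_x ≈ 6.34 × 10⁷ mm⁴, I_y ≈ 2.72 × 10⁶ mm⁴

Split into non-overlapping primitives; take the origin at the lower-left of the bounding box.
Web: 14 × 280, A = 3 920 mm², y = 140 mm, Ī = 25 610 667 mm⁴.
Top flange (beyond web): 61 × 18, A = 1 098 mm², y = 271 mm, Ī = 29 646 mm⁴.
Bottom flange (beyond web): 61 × 18, A = 1 098 mm², y = 9 mm, Ī = 29 646 mm⁴.
By symmetry the centroid is at mid-height, ȳ = 140 mm.
Transfer each piece to the centroidal x-axis using Ī + A·d² with d = y − 140:
  web: d = 0 mm → contributes +25 610 667 mm⁴
  top flange (beyond web): d = 131 mm → contributes +18 872 424 mm⁴
  bottom flange (beyond web): d = -131 mm → contributes +18 872 424 mm⁴
Total I = 63 355 515 mm⁴.
For the y-axis: x̄ = 20.465 mm.
Repeating about the centroidal y-axis gives I_y = 2 724 278 mm⁴.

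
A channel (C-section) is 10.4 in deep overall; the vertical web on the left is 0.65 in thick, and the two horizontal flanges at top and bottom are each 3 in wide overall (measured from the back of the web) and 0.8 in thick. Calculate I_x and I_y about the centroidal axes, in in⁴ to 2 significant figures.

Decompose the section into non-overlapping parts with the origin at the bottom-left of its bounding rectangle.
Web: 0.65 × 10.4, A = 6.76 in², y = 5.2 in, Ī = 60.93 in⁴.
Top flange (beyond web): 2.35 × 0.8, A = 1.88 in², y = 10 in, Ī = 0.1003 in⁴.
Bottom flange (beyond web): 2.35 × 0.8, A = 1.88 in², y = 0.4 in, Ī = 0.1003 in⁴.
By symmetry the centroid is at mid-height, ȳ = 5.2 in.
Transfer each piece to the centroidal x-axis using Ī + A·d² with d = y − 5.2:
  web: d = 0 in → contributes +60.93 in⁴
  top flange (beyond web): d = 4.8 in → contributes +43.42 in⁴
  bottom flange (beyond web): d = -4.8 in → contributes +43.42 in⁴
Total I = 147.8 in⁴.
For the y-axis: x̄ = 0.8611 in.
Repeating about the centroidal y-axis gives I_y = 7.405 in⁴.

I_x ≈ 150 in⁴, I_y ≈ 7.4 in⁴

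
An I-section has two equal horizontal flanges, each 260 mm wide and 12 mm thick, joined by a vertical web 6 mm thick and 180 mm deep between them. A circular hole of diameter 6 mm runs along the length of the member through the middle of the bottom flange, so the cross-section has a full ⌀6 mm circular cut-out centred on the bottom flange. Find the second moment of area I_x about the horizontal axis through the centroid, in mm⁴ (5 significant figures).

Break the section into simple shapes (no overlaps), measuring from the bottom-left corner of the bounding box.
Bottom flange: 260 × 12, A = 3 120 mm², y = 6 mm, Ī = 37 440 mm⁴.
Web: 6 × 180, A = 1 080 mm², y = 102 mm, Ī = 2 916 000 mm⁴.
Top flange: 260 × 12, A = 3 120 mm², y = 198 mm, Ī = 37 440 mm⁴.
Hole (subtracted): ⌀6, A = 28.27433 mm², y = 6 mm, Ī = 63.61725 mm⁴.
Centroid: ȳ = ΣA·y / ΣA = 102.3722 mm.
Transfer each piece to the horizontal axis through the centroid using Ī + A·d² with d = y − 102.3722:
  bottom flange: d = -96.37225 mm → contributes +29 014 784 mm⁴
  web: d = -0.3722488 mm → contributes +2 916 150 mm⁴
  top flange: d = 95.62775 mm → contributes +28 568 800 mm⁴
  hole: d = -96.37225 mm → contributes −262664.6 mm⁴
Total I = 60 237 070 mm⁴.

I_x ≈ 6.0237 × 10⁷ mm⁴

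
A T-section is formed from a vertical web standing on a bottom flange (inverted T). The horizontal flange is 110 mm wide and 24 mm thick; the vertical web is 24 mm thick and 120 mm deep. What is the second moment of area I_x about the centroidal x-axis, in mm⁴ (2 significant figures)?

Break the section into simple shapes (no overlaps), measuring from the bottom-left corner of the bounding box.
Flange: 110 × 24, A = 2 640 mm², y = 12 mm, Ī = 126 720 mm⁴.
Web: 24 × 120, A = 2 880 mm², y = 84 mm, Ī = 3 456 000 mm⁴.
Centroid: ȳ = ΣA·y / ΣA = 49.57 mm.
Transfer each piece to the centroidal x-axis using Ī + A·d² with d = y − 49.57:
  flange: d = -37.57 mm → contributes +3 852 144 mm⁴
  web: d = 34.43 mm → contributes +6 870 972 mm⁴
Total I = 10 723 117 mm⁴.

I_x ≈ 1.1 × 10⁷ mm⁴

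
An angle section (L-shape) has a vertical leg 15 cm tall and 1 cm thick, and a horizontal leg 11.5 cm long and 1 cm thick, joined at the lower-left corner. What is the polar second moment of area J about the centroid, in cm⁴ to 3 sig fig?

J ≈ 887 cm⁴

Treat the section as a set of non-overlapping primitives; coordinates are from the bounding-box lower-left.
Vertical leg: 1 × 15, A = 15 cm², y = 7.5 cm, Ī = 281.25 cm⁴.
Horizontal leg (remainder): 10.5 × 1, A = 10.5 cm², y = 0.5 cm, Ī = 0.875 cm⁴.
Centroid: ȳ = ΣA·y / ΣA = 4.6176 cm.
Transfer each piece to the centroidal x-axis using Ī + A·d² with d = y − 4.6176:
  vertical leg: d = 2.8824 cm → contributes +405.87 cm⁴
  horizontal leg (remainder): d = -4.1176 cm → contributes +178.9 cm⁴
Total I = 584.77 cm⁴.
For the y-axis: x̄ = 2.8676 cm.
Repeating about the centroidal y-axis gives I_y = 301.93 cm⁴.
Polar second moment: J = I_x + I_y = 886.7 cm⁴.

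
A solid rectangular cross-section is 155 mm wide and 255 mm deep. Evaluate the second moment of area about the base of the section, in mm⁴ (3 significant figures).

I_base ≈ 8.57 × 10⁸ mm⁴

The section: 155 × 255, A = 39 525 mm², y = 127.5 mm, Ī = 214 176 094 mm⁴.
Transfer it to a horizontal axis along the bottom face using Ī + A·d² with d = y − 0:
  the section: d = 127.5 mm → contributes +856 704 375 mm⁴
Total I = 856 704 375 mm⁴.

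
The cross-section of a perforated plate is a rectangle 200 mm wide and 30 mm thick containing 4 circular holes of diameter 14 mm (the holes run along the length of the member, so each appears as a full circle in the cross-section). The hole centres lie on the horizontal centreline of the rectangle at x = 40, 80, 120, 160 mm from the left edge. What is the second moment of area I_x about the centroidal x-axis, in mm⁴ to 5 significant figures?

I_x ≈ 4.4246 × 10⁵ mm⁴

Break the section into simple shapes (no overlaps), measuring from the bottom-left corner of the bounding box.
Plate: 200 × 30, A = 6 000 mm², y = 15 mm, Ī = 450 000 mm⁴.
Hole 1 (subtracted): ⌀14, A = 153.938 mm², y = 15 mm, Ī = 1885.741 mm⁴.
Hole 2 (subtracted): ⌀14, A = 153.938 mm², y = 15 mm, Ī = 1885.741 mm⁴.
Hole 3 (subtracted): ⌀14, A = 153.938 mm², y = 15 mm, Ī = 1885.741 mm⁴.
Hole 4 (subtracted): ⌀14, A = 153.938 mm², y = 15 mm, Ī = 1885.741 mm⁴.
By symmetry the centroid is at mid-height, ȳ = 15 mm.
All pieces are centred on the centroidal x-axis, so I = ΣĪ (holes subtracted) = 442 457 mm⁴.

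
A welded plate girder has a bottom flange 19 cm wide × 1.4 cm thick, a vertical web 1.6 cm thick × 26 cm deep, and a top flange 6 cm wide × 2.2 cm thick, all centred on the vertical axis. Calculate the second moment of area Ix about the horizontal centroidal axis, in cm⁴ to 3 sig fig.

Ix ≈ 9580 cm⁴

Split into non-overlapping primitives; take the origin at the lower-left of the bounding box.
Bottom plate: 19 × 1.4, A = 26.6 cm², y = 0.7 cm, Ī = 4.3447 cm⁴.
Web plate: 1.6 × 26, A = 41.6 cm², y = 14.4 cm, Ī = 2343.5 cm⁴.
Top plate: 6 × 2.2, A = 13.2 cm², y = 28.5 cm, Ī = 5.324 cm⁴.
Centroid: ȳ = ΣA·y / ΣA = 12.21 cm.
Transfer each piece to the horizontal centroidal axis using Ī + A·d² with d = y − 12.21:
  bottom plate: d = -11.51 cm → contributes +3528.1 cm⁴
  web plate: d = 2.1904 cm → contributes +2543.1 cm⁴
  top plate: d = 16.29 cm → contributes +3508.3 cm⁴
Total I = 9579.4 cm⁴.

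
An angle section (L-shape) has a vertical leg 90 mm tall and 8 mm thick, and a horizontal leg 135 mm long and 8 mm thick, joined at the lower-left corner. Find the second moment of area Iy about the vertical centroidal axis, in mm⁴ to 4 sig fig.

Iy ≈ 3.289 × 10⁶ mm⁴

Treat the section as a set of non-overlapping primitives; coordinates are from the bounding-box lower-left.
Vertical leg: 8 × 90, A = 720 mm², x = 4 mm, Ī = 3 840 mm⁴.
Horizontal leg (remainder): 127 × 8, A = 1 016 mm², x = 71.5 mm, Ī = 1 365 589 mm⁴.
Centroid: x̄ = ΣA·x / ΣA = 43.5046 mm.
Transfer each piece to the vertical centroidal axis using Ī + A·d² with d = x − 43.5046:
  vertical leg: d = -39.5046 mm → contributes +1 127 482 mm⁴
  horizontal leg (remainder): d = 27.9954 mm → contributes +2 161 870 mm⁴
Total I = 3 289 353 mm⁴.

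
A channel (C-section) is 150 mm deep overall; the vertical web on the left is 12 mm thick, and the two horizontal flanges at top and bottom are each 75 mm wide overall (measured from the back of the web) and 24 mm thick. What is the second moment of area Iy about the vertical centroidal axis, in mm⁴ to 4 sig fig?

Split into non-overlapping primitives; take the origin at the lower-left of the bounding box.
Web: 12 × 150, A = 1 800 mm², x = 6 mm, Ī = 21 600 mm⁴.
Top flange (beyond web): 63 × 24, A = 1 512 mm², x = 43.5 mm, Ī = 500 094 mm⁴.
Bottom flange (beyond web): 63 × 24, A = 1 512 mm², x = 43.5 mm, Ī = 500 094 mm⁴.
Centroid: x̄ = ΣA·x / ΣA = 29.5075 mm.
Transfer each piece to the vertical centroidal axis using Ī + A·d² with d = x − 29.5075:
  web: d = -23.5075 mm → contributes +1 016 281 mm⁴
  top flange (beyond web): d = 13.9925 mm → contributes +796 130 mm⁴
  bottom flange (beyond web): d = 13.9925 mm → contributes +796 130 mm⁴
Total I = 2 608 542 mm⁴.

Iy ≈ 2.609 × 10⁶ mm⁴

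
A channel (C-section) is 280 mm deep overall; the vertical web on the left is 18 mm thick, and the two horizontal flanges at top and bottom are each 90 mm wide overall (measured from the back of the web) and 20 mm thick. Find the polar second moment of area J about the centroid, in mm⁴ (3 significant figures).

Break the section into simple shapes (no overlaps), measuring from the bottom-left corner of the bounding box.
Web: 18 × 280, A = 5 040 mm², y = 140 mm, Ī = 32 928 000 mm⁴.
Top flange (beyond web): 72 × 20, A = 1 440 mm², y = 270 mm, Ī = 48 000 mm⁴.
Bottom flange (beyond web): 72 × 20, A = 1 440 mm², y = 10 mm, Ī = 48 000 mm⁴.
By symmetry the centroid is at mid-height, ȳ = 140 mm.
Transfer each piece to the centroidal x-axis using Ī + A·d² with d = y − 140:
  web: d = 0 mm → contributes +32 928 000 mm⁴
  top flange (beyond web): d = 130 mm → contributes +24 384 000 mm⁴
  bottom flange (beyond web): d = -130 mm → contributes +24 384 000 mm⁴
Total I = 81 696 000 mm⁴.
For the y-axis: x̄ = 25.364 mm.
Repeating about the centroidal y-axis gives I_y = 5 091 513 mm⁴.
Polar second moment: J = I_x + I_y = 86 787 513 mm⁴.

J ≈ 8.68 × 10⁷ mm⁴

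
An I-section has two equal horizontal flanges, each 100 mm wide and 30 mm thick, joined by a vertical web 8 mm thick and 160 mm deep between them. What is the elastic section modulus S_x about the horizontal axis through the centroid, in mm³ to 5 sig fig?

Decompose the section into non-overlapping parts with the origin at the bottom-left of its bounding rectangle.
Bottom flange: 100 × 30, A = 3 000 mm², y = 15 mm, Ī = 225 000 mm⁴.
Web: 8 × 160, A = 1 280 mm², y = 110 mm, Ī = 2 730 667 mm⁴.
Top flange: 100 × 30, A = 3 000 mm², y = 205 mm, Ī = 225 000 mm⁴.
By symmetry the centroid is at mid-height, ȳ = 110 mm.
Transfer each piece to the horizontal axis through the centroid using Ī + A·d² with d = y − 110:
  bottom flange: d = -95 mm → contributes +27 300 000 mm⁴
  web: d = 0 mm → contributes +2 730 667 mm⁴
  top flange: d = 95 mm → contributes +27 300 000 mm⁴
Total I = 57 330 667 mm⁴.
Extreme fibre distance c = 110 mm; S = I/c = 521187.9 mm³.

S_x ≈ 5.2119 × 10⁵ mm³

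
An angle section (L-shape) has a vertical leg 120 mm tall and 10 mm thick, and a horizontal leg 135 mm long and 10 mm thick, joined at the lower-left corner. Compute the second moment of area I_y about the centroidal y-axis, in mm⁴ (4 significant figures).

I_y ≈ 4.427 × 10⁶ mm⁴

Decompose the section into non-overlapping parts with the origin at the bottom-left of its bounding rectangle.
Vertical leg: 10 × 120, A = 1 200 mm², x = 5 mm, Ī = 10 000 mm⁴.
Horizontal leg (remainder): 125 × 10, A = 1 250 mm², x = 72.5 mm, Ī = 1 627 604 mm⁴.
Centroid: x̄ = ΣA·x / ΣA = 39.4388 mm.
Transfer each piece to the centroidal y-axis using Ī + A·d² with d = x − 39.4388:
  vertical leg: d = -34.4388 mm → contributes +1 433 235 mm⁴
  horizontal leg (remainder): d = 33.0612 mm → contributes +2 993 910 mm⁴
Total I = 4 427 145 mm⁴.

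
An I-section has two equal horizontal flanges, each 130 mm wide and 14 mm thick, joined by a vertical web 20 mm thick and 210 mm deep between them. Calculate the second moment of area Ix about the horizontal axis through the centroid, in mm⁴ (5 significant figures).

Decompose the section into non-overlapping parts with the origin at the bottom-left of its bounding rectangle.
Bottom flange: 130 × 14, A = 1 820 mm², y = 7 mm, Ī = 29726.67 mm⁴.
Web: 20 × 210, A = 4 200 mm², y = 119 mm, Ī = 15 435 000 mm⁴.
Top flange: 130 × 14, A = 1 820 mm², y = 231 mm, Ī = 29726.67 mm⁴.
By symmetry the centroid is at mid-height, ȳ = 119 mm.
Transfer each piece to the horizontal axis through the centroid using Ī + A·d² with d = y − 119:
  bottom flange: d = -112 mm → contributes +22 859 807 mm⁴
  web: d = 0 mm → contributes +15 435 000 mm⁴
  top flange: d = 112 mm → contributes +22 859 807 mm⁴
Total I = 61 154 613 mm⁴.

Ix ≈ 6.1155 × 10⁷ mm⁴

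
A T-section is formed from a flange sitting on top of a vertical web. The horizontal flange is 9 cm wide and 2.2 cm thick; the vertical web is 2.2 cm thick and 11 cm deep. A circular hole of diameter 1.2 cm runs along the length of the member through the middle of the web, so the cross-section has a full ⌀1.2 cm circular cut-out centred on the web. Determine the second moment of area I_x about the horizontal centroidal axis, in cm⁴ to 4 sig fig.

Treat the section as a set of non-overlapping primitives; coordinates are from the bounding-box lower-left.
Flange: 9 × 2.2, A = 19.8 cm², y = 12.1 cm, Ī = 7.986 cm⁴.
Web: 2.2 × 11, A = 24.2 cm², y = 5.5 cm, Ī = 244.017 cm⁴.
Hole (subtracted): ⌀1.2, A = 1.13097 cm², y = 5.5 cm, Ī = 0.101788 cm⁴.
Centroid: ȳ = ΣA·y / ΣA = 8.54835 cm.
Transfer each piece to the horizontal centroidal axis using Ī + A·d² with d = y − 8.54835:
  flange: d = 3.55165 cm → contributes +257.747 cm⁴
  web: d = -3.04835 cm → contributes +468.894 cm⁴
  hole: d = -3.04835 cm → contributes −10.6113 cm⁴
Total I = 716.03 cm⁴.

I_x ≈ 716.0 cm⁴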